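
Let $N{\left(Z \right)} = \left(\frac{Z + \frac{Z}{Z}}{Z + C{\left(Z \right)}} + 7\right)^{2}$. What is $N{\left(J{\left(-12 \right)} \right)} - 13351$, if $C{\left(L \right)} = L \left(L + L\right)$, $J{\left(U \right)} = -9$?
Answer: $- \frac{311403590}{23409} \approx -13303.0$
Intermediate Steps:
$C{\left(L \right)} = 2 L^{2}$ ($C{\left(L \right)} = L 2 L = 2 L^{2}$)
$N{\left(Z \right)} = \left(7 + \frac{1 + Z}{Z + 2 Z^{2}}\right)^{2}$ ($N{\left(Z \right)} = \left(\frac{Z + \frac{Z}{Z}}{Z + 2 Z^{2}} + 7\right)^{2} = \left(\frac{Z + 1}{Z + 2 Z^{2}} + 7\right)^{2} = \left(\frac{1 + Z}{Z + 2 Z^{2}} + 7\right)^{2} = \left(7 + \frac{1 + Z}{Z + 2 Z^{2}}\right)^{2}$)
$N{\left(J{\left(-12 \right)} \right)} - 13351 = \frac{\left(1 + 8 \left(-9\right) + 14 \left(-9\right)^{2}\right)^{2}}{81 \left(1 + 2 \left(-9\right)\right)^{2}} - 13351 = \frac{\left(1 - 72 + 14 \cdot 81\right)^{2}}{81 \left(1 - 18\right)^{2}} - 13351 = \frac{\left(1 - 72 + 1134\right)^{2}}{81 \cdot 289} - 13351 = \frac{1}{81} \cdot \frac{1}{289} \cdot 1063^{2} - 13351 = \frac{1}{81} \cdot \frac{1}{289} \cdot 1129969 - 13351 = \frac{1129969}{23409} - 13351 = - \frac{311403590}{23409}$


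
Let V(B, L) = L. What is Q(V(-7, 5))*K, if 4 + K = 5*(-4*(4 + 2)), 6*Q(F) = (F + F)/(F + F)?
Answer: -62/3 ≈ -20.667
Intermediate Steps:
Q(F) = ⅙ (Q(F) = ((F + F)/(F + F))/6 = ((2*F)/((2*F)))/6 = ((2*F)*(1/(2*F)))/6 = (⅙)*1 = ⅙)
K = -124 (K = -4 + 5*(-4*(4 + 2)) = -4 + 5*(-4*6) = -4 + 5*(-24) = -4 - 120 = -124)
Q(V(-7, 5))*K = (⅙)*(-124) = -62/3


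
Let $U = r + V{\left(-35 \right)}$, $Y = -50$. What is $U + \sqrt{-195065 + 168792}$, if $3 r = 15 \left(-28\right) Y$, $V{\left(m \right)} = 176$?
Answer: $7176 + i \sqrt{26273} \approx 7176.0 + 162.09 i$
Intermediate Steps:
$r = 7000$ ($r = \frac{15 \left(-28\right) \left(-50\right)}{3} = \frac{\left(-420\right) \left(-50\right)}{3} = \frac{1}{3} \cdot 21000 = 7000$)
$U = 7176$ ($U = 7000 + 176 = 7176$)
$U + \sqrt{-195065 + 168792} = 7176 + \sqrt{-195065 + 168792} = 7176 + \sqrt{-26273} = 7176 + i \sqrt{26273}$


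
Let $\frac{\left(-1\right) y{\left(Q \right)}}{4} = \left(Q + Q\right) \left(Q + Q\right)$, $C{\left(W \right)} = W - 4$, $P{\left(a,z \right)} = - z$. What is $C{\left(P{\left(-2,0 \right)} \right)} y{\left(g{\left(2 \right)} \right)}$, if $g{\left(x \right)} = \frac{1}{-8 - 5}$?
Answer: $\frac{64}{169} \approx 0.3787$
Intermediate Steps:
$g{\left(x \right)} = - \frac{1}{13}$ ($g{\left(x \right)} = \frac{1}{-13} = - \frac{1}{13}$)
$C{\left(W \right)} = -4 + W$
$y{\left(Q \right)} = - 16 Q^{2}$ ($y{\left(Q \right)} = - 4 \left(Q + Q\right) \left(Q + Q\right) = - 4 \cdot 2 Q 2 Q = - 4 \cdot 4 Q^{2} = - 16 Q^{2}$)
$C{\left(P{\left(-2,0 \right)} \right)} y{\left(g{\left(2 \right)} \right)} = \left(-4 - 0\right) \left(- 16 \left(- \frac{1}{13}\right)^{2}\right) = \left(-4 + 0\right) \left(\left(-16\right) \frac{1}{169}\right) = \left(-4\right) \left(- \frac{16}{169}\right) = \frac{64}{169}$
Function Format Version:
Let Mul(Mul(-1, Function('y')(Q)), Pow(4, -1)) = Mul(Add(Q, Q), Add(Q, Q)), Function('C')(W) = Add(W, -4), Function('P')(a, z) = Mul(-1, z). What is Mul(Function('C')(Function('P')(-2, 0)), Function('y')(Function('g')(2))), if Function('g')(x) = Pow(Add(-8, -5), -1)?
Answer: Rational(64, 169) ≈ 0.37870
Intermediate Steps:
Function('g')(x) = Rational(-1, 13) (Function('g')(x) = Pow(-13, -1) = Rational(-1, 13))
Function('C')(W) = Add(-4, W)
Function('y')(Q) = Mul(-16, Pow(Q, 2)) (Function('y')(Q) = Mul(-4, Mul(Add(Q, Q), Add(Q, Q))) = Mul(-4, Mul(Mul(2, Q), Mul(2, Q))) = Mul(-4, Mul(4, Pow(Q, 2))) = Mul(-16, Pow(Q, 2)))
Mul(Function('C')(Function('P')(-2, 0)), Function('y')(Function('g')(2))) = Mul(Add(-4, Mul(-1, 0)), Mul(-16, Pow(Rational(-1, 13), 2))) = Mul(Add(-4, 0), Mul(-16, Rational(1, 169))) = Mul(-4, Rational(-16, 169)) = Rational(64, 169)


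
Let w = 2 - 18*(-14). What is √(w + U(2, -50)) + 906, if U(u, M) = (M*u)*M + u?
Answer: 906 + 6*√146 ≈ 978.50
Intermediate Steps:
U(u, M) = u + u*M² (U(u, M) = u*M² + u = u + u*M²)
w = 254 (w = 2 + 252 = 254)
√(w + U(2, -50)) + 906 = √(254 + 2*(1 + (-50)²)) + 906 = √(254 + 2*(1 + 2500)) + 906 = √(254 + 2*2501) + 906 = √(254 + 5002) + 906 = √5256 + 906 = 6*√146 + 906 = 906 + 6*√146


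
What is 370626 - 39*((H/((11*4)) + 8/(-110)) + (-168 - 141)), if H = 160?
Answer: 21039591/55 ≈ 3.8254e+5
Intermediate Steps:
370626 - 39*((H/((11*4)) + 8/(-110)) + (-168 - 141)) = 370626 - 39*((160/((11*4)) + 8/(-110)) + (-168 - 141)) = 370626 - 39*((160/44 + 8*(-1/110)) - 309) = 370626 - 39*((160*(1/44) - 4/55) - 309) = 370626 - 39*((40/11 - 4/55) - 309) = 370626 - 39*(196/55 - 309) = 370626 - 39*(-16799/55) = 370626 + 655161/55 = 21039591/55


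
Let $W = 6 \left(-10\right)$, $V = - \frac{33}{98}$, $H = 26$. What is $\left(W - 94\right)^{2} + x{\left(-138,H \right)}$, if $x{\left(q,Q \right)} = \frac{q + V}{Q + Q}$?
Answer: $\frac{120843179}{5096} \approx 23713.0$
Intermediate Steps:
$V = - \frac{33}{98}$ ($V = \left(-33\right) \frac{1}{98} = - \frac{33}{98} \approx -0.33673$)
$W = -60$
$x{\left(q,Q \right)} = \frac{- \frac{33}{98} + q}{2 Q}$ ($x{\left(q,Q \right)} = \frac{q - \frac{33}{98}}{Q + Q} = \frac{- \frac{33}{98} + q}{2 Q}$)
$\left(W - 94\right)^{2} + x{\left(-138,H \right)} = \left(-60 - 94\right)^{2} + \frac{-33 + 98 \left(-138\right)}{196 \cdot 26} = \left(-154\right)^{2} + \frac{1}{196} \cdot \frac{1}{26} \left(-33 - 13524\right) = 23716 + \frac{1}{196} \cdot \frac{1}{26} \left(-13557\right) = 23716 - \frac{13557}{5096} = \frac{120843179}{5096}$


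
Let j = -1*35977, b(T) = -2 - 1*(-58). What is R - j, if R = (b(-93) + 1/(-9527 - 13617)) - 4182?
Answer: 737159543/23144 ≈ 31851.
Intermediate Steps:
b(T) = 56 (b(T) = -2 + 58 = 56)
j = -35977
R = -95492145/23144 (R = (56 + 1/(-9527 - 13617)) - 4182 = (56 + 1/(-23144)) - 4182 = (56 - 1/23144) - 4182 = 1296063/23144 - 4182 = -95492145/23144 ≈ -4126.0)
R - j = -95492145/23144 - 1*(-35977) = -95492145/23144 + 35977 = 737159543/23144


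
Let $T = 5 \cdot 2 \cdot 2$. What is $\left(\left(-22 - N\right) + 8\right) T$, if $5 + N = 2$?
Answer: $-220$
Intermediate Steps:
$N = -3$ ($N = -5 + 2 = -3$)
$T = 20$ ($T = 10 \cdot 2 = 20$)
$\left(\left(-22 - N\right) + 8\right) T = \left(\left(-22 - -3\right) + 8\right) 20 = \left(\left(-22 + 3\right) + 8\right) 20 = \left(-19 + 8\right) 20 = \left(-11\right) 20 = -220$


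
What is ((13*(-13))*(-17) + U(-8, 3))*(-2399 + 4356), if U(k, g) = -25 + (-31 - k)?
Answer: 5528525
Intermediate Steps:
U(k, g) = -56 - k
((13*(-13))*(-17) + U(-8, 3))*(-2399 + 4356) = ((13*(-13))*(-17) + (-56 - 1*(-8)))*(-2399 + 4356) = (-169*(-17) + (-56 + 8))*1957 = (2873 - 48)*1957 = 2825*1957 = 5528525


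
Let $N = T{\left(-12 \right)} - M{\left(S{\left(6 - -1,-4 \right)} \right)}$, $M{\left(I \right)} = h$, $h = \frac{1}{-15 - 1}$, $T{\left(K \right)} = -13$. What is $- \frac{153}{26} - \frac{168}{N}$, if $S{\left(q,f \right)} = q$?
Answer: $\frac{12739}{1794} \approx 7.1009$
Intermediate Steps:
$h = - \frac{1}{16}$ ($h = \frac{1}{-16} = - \frac{1}{16} \approx -0.0625$)
$M{\left(I \right)} = - \frac{1}{16}$
$N = - \frac{207}{16}$ ($N = -13 - - \frac{1}{16} = -13 + \frac{1}{16} = - \frac{207}{16} \approx -12.938$)
$- \frac{153}{26} - \frac{168}{N} = - \frac{153}{26} - \frac{168}{- \frac{207}{16}} = \left(-153\right) \frac{1}{26} - - \frac{896}{69} = - \frac{153}{26} + \frac{896}{69} = \frac{12739}{1794}$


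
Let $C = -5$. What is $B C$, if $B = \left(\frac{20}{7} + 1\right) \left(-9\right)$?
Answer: $\frac{1215}{7} \approx 173.57$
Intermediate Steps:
$B = - \frac{243}{7}$ ($B = \left(20 \cdot \frac{1}{7} + 1\right) \left(-9\right) = \left(\frac{20}{7} + 1\right) \left(-9\right) = \frac{27}{7} \left(-9\right) = - \frac{243}{7} \approx -34.714$)
$B C = \left(- \frac{243}{7}\right) \left(-5\right) = \frac{1215}{7}$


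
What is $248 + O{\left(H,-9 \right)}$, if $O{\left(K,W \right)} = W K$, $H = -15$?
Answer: $383$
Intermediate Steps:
$O{\left(K,W \right)} = K W$
$248 + O{\left(H,-9 \right)} = 248 - -135 = 248 + 135 = 383$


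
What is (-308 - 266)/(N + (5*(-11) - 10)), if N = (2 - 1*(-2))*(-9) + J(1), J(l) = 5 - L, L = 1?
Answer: 574/97 ≈ 5.9175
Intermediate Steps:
J(l) = 4 (J(l) = 5 - 1*1 = 5 - 1 = 4)
N = -32 (N = (2 - 1*(-2))*(-9) + 4 = (2 + 2)*(-9) + 4 = 4*(-9) + 4 = -36 + 4 = -32)
(-308 - 266)/(N + (5*(-11) - 10)) = (-308 - 266)/(-32 + (5*(-11) - 10)) = -574/(-32 + (-55 - 10)) = -574/(-32 - 65) = -574/(-97) = -574*(-1/97) = 574/97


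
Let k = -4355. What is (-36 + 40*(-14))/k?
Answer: 596/4355 ≈ 0.13685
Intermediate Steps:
(-36 + 40*(-14))/k = (-36 + 40*(-14))/(-4355) = (-36 - 560)*(-1/4355) = -596*(-1/4355) = 596/4355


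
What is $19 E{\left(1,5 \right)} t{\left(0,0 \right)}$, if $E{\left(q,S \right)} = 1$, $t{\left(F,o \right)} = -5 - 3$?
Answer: $-152$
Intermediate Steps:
$t{\left(F,o \right)} = -8$
$19 E{\left(1,5 \right)} t{\left(0,0 \right)} = 19 \cdot 1 \left(-8\right) = 19 \left(-8\right) = -152$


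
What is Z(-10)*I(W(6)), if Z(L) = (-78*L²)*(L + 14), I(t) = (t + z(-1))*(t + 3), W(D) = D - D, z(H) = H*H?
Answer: -93600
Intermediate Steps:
z(H) = H²
W(D) = 0
I(t) = (1 + t)*(3 + t) (I(t) = (t + (-1)²)*(t + 3) = (t + 1)*(3 + t) = (1 + t)*(3 + t))
Z(L) = -78*L²*(14 + L) (Z(L) = (-78*L²)*(14 + L) = -78*L²*(14 + L))
Z(-10)*I(W(6)) = (78*(-10)²*(-14 - 1*(-10)))*(3 + 0² + 4*0) = (78*100*(-14 + 10))*(3 + 0 + 0) = (78*100*(-4))*3 = -31200*3 = -93600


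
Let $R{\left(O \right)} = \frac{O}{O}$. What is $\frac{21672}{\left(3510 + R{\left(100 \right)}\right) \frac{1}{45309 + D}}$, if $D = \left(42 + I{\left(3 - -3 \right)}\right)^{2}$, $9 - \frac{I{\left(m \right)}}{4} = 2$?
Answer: $\frac{1088129448}{3511} \approx 3.0992 \cdot 10^{5}$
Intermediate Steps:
$R{\left(O \right)} = 1$
$I{\left(m \right)} = 28$ ($I{\left(m \right)} = 36 - 8 = 28$)
$D = 4900$ ($D = \left(42 + 28\right)^{2} = 70^{2} = 4900$)
$\frac{21672}{\left(3510 + R{\left(100 \right)}\right) \frac{1}{45309 + D}} = \frac{21672}{\left(3510 + 1\right) \frac{1}{45309 + 4900}} = \frac{21672}{3511 \cdot \frac{1}{50209}} = \frac{21672}{\frac{3511}{50209}} = 21672 \cdot \frac{50209}{3511} = \frac{1088129448}{3511}$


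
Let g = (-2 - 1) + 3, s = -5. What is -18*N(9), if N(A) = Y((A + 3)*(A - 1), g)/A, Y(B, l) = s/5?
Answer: 2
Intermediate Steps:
g = 0 (g = -3 + 3 = 0)
Y(B, l) = -1 (Y(B, l) = -5/5 = -5*1/5 = -1)
N(A) = -1/A
-18*N(9) = -(-18)/9 = -18*(-1/9) = 2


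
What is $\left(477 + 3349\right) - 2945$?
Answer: $881$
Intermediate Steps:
$\left(477 + 3349\right) - 2945 = 3826 - 2945 = 881$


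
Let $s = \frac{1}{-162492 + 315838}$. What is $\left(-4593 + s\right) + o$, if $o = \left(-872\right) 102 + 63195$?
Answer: $- \frac{4652824331}{153346} \approx -30342.0$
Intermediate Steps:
$s = \frac{1}{153346} \approx 6.5212 \cdot 10^{-6}$
$o = -25749$ ($o = -88944 + 63195 = -25749$)
$\left(-4593 + s\right) + o = \left(-4593 + \frac{1}{153346}\right) - 25749 = - \frac{704318177}{153346} - 25749 = - \frac{4652824331}{153346}$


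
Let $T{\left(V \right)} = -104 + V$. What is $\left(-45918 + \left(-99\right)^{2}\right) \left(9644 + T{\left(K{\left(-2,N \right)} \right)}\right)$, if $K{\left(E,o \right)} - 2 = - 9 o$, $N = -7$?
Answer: $-346903785$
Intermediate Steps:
$K{\left(E,o \right)} = 2 - 9 o$
$\left(-45918 + \left(-99\right)^{2}\right) \left(9644 + T{\left(K{\left(-2,N \right)} \right)}\right) = \left(-45918 + \left(-99\right)^{2}\right) \left(9644 + \left(-104 + \left(2 - -63\right)\right)\right) = \left(-45918 + 9801\right) \left(9644 + \left(-104 + \left(2 + 63\right)\right)\right) = - 36117 \left(9644 + \left(-104 + 65\right)\right) = - 36117 \left(9644 - 39\right) = \left(-36117\right) 9605 = -346903785$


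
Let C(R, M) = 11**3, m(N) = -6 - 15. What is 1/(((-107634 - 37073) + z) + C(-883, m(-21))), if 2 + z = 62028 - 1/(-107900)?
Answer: -107900/8777664999 ≈ -1.2293e-5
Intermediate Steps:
z = 6692605401/107900 (z = -2 + (62028 - 1/(-107900)) = -2 + (62028 - 1*(-1/107900)) = -2 + (62028 + 1/107900) = -2 + 6692821201/107900 = 6692605401/107900 ≈ 62026.)
m(N) = -21
C(R, M) = 1331
1/(((-107634 - 37073) + z) + C(-883, m(-21))) = 1/(((-107634 - 37073) + 6692605401/107900) + 1331) = 1/((-144707 + 6692605401/107900) + 1331) = 1/(-8921279899/107900 + 1331) = 1/(-8777664999/107900) = -107900/8777664999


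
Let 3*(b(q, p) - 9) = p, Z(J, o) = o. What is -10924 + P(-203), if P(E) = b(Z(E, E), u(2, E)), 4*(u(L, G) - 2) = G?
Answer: -43725/4 ≈ -10931.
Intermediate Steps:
u(L, G) = 2 + G/4
b(q, p) = 9 + p/3
P(E) = 29/3 + E/12 (P(E) = 9 + (2 + E/4)/3 = 9 + (⅔ + E/12) = 29/3 + E/12)
-10924 + P(-203) = -10924 + (29/3 + (1/12)*(-203)) = -10924 + (29/3 - 203/12) = -10924 - 29/4 = -43725/4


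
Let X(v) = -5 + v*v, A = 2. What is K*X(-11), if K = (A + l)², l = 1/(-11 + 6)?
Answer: 9396/25 ≈ 375.84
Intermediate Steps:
X(v) = -5 + v²
l = -⅕ (l = 1/(-5) = -⅕ ≈ -0.20000)
K = 81/25 (K = (2 - ⅕)² = (9/5)² = 81/25 ≈ 3.2400)
K*X(-11) = 81*(-5 + (-11)²)/25 = 81*(-5 + 121)/25 = (81/25)*116 = 9396/25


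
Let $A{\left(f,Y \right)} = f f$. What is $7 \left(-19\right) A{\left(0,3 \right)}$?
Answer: $0$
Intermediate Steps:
$A{\left(f,Y \right)} = f^{2}$
$7 \left(-19\right) A{\left(0,3 \right)} = 7 \left(-19\right) 0^{2} = \left(-133\right) 0 = 0$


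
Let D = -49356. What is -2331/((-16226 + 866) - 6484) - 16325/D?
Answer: 58956517/134766558 ≈ 0.43747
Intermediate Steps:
-2331/((-16226 + 866) - 6484) - 16325/D = -2331/((-16226 + 866) - 6484) - 16325/(-49356) = -2331/(-15360 - 6484) - 16325*(-1/49356) = -2331/(-21844) + 16325/49356 = -2331*(-1/21844) + 16325/49356 = 2331/21844 + 16325/49356 = 58956517/134766558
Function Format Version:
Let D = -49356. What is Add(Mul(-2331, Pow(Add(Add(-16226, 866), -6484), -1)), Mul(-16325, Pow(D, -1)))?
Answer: Rational(58956517, 134766558) ≈ 0.43747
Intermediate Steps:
Add(Mul(-2331, Pow(Add(Add(-16226, 866), -6484), -1)), Mul(-16325, Pow(D, -1))) = Add(Mul(-2331, Pow(Add(Add(-16226, 866), -6484), -1)), Mul(-16325, Pow(-49356, -1))) = Add(Mul(-2331, Pow(Add(-15360, -6484), -1)), Mul(-16325, Rational(-1, 49356))) = Add(Mul(-2331, Pow(-21844, -1)), Rational(16325, 49356)) = Add(Mul(-2331, Rational(-1, 21844)), Rational(16325, 49356)) = Add(Rational(2331, 21844), Rational(16325, 49356)) = Rational(58956517, 134766558)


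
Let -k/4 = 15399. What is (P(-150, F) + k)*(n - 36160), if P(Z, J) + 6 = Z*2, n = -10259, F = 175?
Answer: 2873428938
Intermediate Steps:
P(Z, J) = -6 + 2*Z (P(Z, J) = -6 + Z*2 = -6 + 2*Z)
k = -61596 (k = -4*15399 = -61596)
(P(-150, F) + k)*(n - 36160) = ((-6 + 2*(-150)) - 61596)*(-10259 - 36160) = ((-6 - 300) - 61596)*(-46419) = (-306 - 61596)*(-46419) = -61902*(-46419) = 2873428938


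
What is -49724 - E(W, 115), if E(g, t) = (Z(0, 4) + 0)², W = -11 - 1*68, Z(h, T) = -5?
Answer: -49749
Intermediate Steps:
W = -79 (W = -11 - 68 = -79)
E(g, t) = 25 (E(g, t) = (-5 + 0)² = (-5)² = 25)
-49724 - E(W, 115) = -49724 - 1*25 = -49724 - 25 = -49749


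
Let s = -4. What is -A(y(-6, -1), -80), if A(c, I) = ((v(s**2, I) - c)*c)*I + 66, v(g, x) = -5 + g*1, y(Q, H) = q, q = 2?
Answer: 1374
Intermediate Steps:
y(Q, H) = 2
v(g, x) = -5 + g
A(c, I) = 66 + I*c*(11 - c) (A(c, I) = (((-5 + (-4)**2) - c)*c)*I + 66 = (((-5 + 16) - c)*c)*I + 66 = ((11 - c)*c)*I + 66 = (c*(11 - c))*I + 66 = I*c*(11 - c) + 66 = 66 + I*c*(11 - c))
-A(y(-6, -1), -80) = -(66 - 1*(-80)*2**2 + 11*(-80)*2) = -(66 - 1*(-80)*4 - 1760) = -(66 + 320 - 1760) = -1*(-1374) = 1374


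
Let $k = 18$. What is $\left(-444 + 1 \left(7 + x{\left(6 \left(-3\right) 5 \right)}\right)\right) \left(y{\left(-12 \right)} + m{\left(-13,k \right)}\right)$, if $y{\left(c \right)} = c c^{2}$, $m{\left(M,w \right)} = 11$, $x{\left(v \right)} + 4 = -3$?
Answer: $762348$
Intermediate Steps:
$x{\left(v \right)} = -7$ ($x{\left(v \right)} = -4 - 3 = -7$)
$y{\left(c \right)} = c^{3}$
$\left(-444 + 1 \left(7 + x{\left(6 \left(-3\right) 5 \right)}\right)\right) \left(y{\left(-12 \right)} + m{\left(-13,k \right)}\right) = \left(-444 + 1 \left(7 - 7\right)\right) \left(\left(-12\right)^{3} + 11\right) = \left(-444 + 1 \cdot 0\right) \left(-1728 + 11\right) = \left(-444 + 0\right) \left(-1717\right) = \left(-444\right) \left(-1717\right) = 762348$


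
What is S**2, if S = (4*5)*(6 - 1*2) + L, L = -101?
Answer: 441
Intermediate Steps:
S = -21 (S = (4*5)*(6 - 1*2) - 101 = 20*(6 - 2) - 101 = 20*4 - 101 = 80 - 101 = -21)
S**2 = (-21)**2 = 441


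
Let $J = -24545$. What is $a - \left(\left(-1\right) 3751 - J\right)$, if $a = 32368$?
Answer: $11574$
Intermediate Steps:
$a - \left(\left(-1\right) 3751 - J\right) = 32368 - \left(\left(-1\right) 3751 - -24545\right) = 32368 - \left(-3751 + 24545\right) = 32368 - 20794 = 11574$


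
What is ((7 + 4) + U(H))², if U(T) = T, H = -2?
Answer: 81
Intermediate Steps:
((7 + 4) + U(H))² = ((7 + 4) - 2)² = (11 - 2)² = 9² = 81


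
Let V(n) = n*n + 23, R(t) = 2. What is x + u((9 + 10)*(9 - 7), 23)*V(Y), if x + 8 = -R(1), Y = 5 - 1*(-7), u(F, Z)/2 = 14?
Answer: 4666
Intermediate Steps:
u(F, Z) = 28 (u(F, Z) = 2*14 = 28)
Y = 12 (Y = 5 + 7 = 12)
x = -10 (x = -8 - 1*2 = -8 - 2 = -10)
V(n) = 23 + n**2 (V(n) = n**2 + 23 = 23 + n**2)
x + u((9 + 10)*(9 - 7), 23)*V(Y) = -10 + 28*(23 + 12**2) = -10 + 28*(23 + 144) = -10 + 28*167 = -10 + 4676 = 4666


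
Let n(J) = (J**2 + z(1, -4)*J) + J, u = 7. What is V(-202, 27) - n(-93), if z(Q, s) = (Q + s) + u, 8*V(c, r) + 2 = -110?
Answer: -8198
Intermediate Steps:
V(c, r) = -14 (V(c, r) = -1/4 + (1/8)*(-110) = -1/4 - 55/4 = -14)
z(Q, s) = 7 + Q + s (z(Q, s) = (Q + s) + 7 = 7 + Q + s)
n(J) = J**2 + 5*J (n(J) = (J**2 + (7 + 1 - 4)*J) + J = (J**2 + 4*J) + J = J**2 + 5*J)
V(-202, 27) - n(-93) = -14 - (-93)*(5 - 93) = -14 - (-93)*(-88) = -14 - 1*8184 = -14 - 8184 = -8198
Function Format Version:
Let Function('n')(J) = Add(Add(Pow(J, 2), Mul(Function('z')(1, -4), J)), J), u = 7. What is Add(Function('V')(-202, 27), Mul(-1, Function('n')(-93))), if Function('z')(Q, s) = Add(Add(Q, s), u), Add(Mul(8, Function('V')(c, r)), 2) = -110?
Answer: -8198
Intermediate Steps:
Function('V')(c, r) = -14 (Function('V')(c, r) = Add(Rational(-1, 4), Mul(Rational(1, 8), -110)) = Add(Rational(-1, 4), Rational(-55, 4)) = -14)
Function('z')(Q, s) = Add(7, Q, s) (Function('z')(Q, s) = Add(Add(Q, s), 7) = Add(7, Q, s))
Function('n')(J) = Add(Pow(J, 2), Mul(5, J)) (Function('n')(J) = Add(Add(Pow(J, 2), Mul(Add(7, 1, -4), J)), J) = Add(Add(Pow(J, 2), Mul(4, J)), J) = Add(Pow(J, 2), Mul(5, J)))
Add(Function('V')(-202, 27), Mul(-1, Function('n')(-93))) = Add(-14, Mul(-1, Mul(-93, Add(5, -93)))) = Add(-14, Mul(-1, Mul(-93, -88))) = Add(-14, Mul(-1, 8184)) = Add(-14, -8184) = -8198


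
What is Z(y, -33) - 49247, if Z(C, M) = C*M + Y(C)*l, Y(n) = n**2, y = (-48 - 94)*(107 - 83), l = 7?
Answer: 81364465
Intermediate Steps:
y = -3408 (y = -142*24 = -3408)
Z(C, M) = 7*C**2 + C*M (Z(C, M) = C*M + C**2*7 = C*M + 7*C**2 = 7*C**2 + C*M)
Z(y, -33) - 49247 = -3408*(-33 + 7*(-3408)) - 49247 = -3408*(-33 - 23856) - 49247 = -3408*(-23889) - 49247 = 81413712 - 49247 = 81364465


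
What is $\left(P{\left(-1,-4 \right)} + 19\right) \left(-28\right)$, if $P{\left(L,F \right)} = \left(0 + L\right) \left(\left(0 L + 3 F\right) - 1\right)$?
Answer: $-896$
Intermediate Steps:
$P{\left(L,F \right)} = L \left(-1 + 3 F\right)$ ($P{\left(L,F \right)} = L \left(\left(0 + 3 F\right) - 1\right) = L \left(3 F - 1\right) = L \left(-1 + 3 F\right)$)
$\left(P{\left(-1,-4 \right)} + 19\right) \left(-28\right) = \left(- (-1 + 3 \left(-4\right)) + 19\right) \left(-28\right) = \left(- (-1 - 12) + 19\right) \left(-28\right) = \left(\left(-1\right) \left(-13\right) + 19\right) \left(-28\right) = \left(13 + 19\right) \left(-28\right) = 32 \left(-28\right) = -896$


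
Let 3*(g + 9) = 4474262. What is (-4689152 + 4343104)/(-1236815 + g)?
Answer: -519072/381895 ≈ -1.3592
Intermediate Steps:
g = 4474235/3 (g = -9 + (⅓)*4474262 = -9 + 4474262/3 = 4474235/3 ≈ 1.4914e+6)
(-4689152 + 4343104)/(-1236815 + g) = (-4689152 + 4343104)/(-1236815 + 4474235/3) = -346048/763790/3 = -346048*3/763790 = -519072/381895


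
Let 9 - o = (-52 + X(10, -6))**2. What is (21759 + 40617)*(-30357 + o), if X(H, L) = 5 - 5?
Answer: -2061651552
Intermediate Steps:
X(H, L) = 0
o = -2695 (o = 9 - (-52 + 0)**2 = 9 - 1*(-52)**2 = 9 - 1*2704 = 9 - 2704 = -2695)
(21759 + 40617)*(-30357 + o) = (21759 + 40617)*(-30357 - 2695) = 62376*(-33052) = -2061651552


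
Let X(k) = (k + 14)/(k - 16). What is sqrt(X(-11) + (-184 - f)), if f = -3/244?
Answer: I*sqrt(24661141)/366 ≈ 13.568*I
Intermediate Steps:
f = -3/244 (f = -3*1/244 = -3/244 ≈ -0.012295)
X(k) = (14 + k)/(-16 + k)
sqrt(X(-11) + (-184 - f)) = sqrt((14 - 11)/(-16 - 11) + (-184 - 1*(-3/244))) = sqrt(3/(-27) + (-184 + 3/244)) = sqrt(-1/27*3 - 44893/244) = sqrt(-1/9 - 44893/244) = sqrt(-404281/2196) = I*sqrt(24661141)/366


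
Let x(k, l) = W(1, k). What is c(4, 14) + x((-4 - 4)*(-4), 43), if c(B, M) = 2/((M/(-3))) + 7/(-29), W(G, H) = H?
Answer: 6360/203 ≈ 31.330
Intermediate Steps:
c(B, M) = -7/29 - 6/M (c(B, M) = 2/((M*(-⅓))) + 7*(-1/29) = 2/((-M/3)) - 7/29 = 2*(-3/M) - 7/29 = -6/M - 7/29 = -7/29 - 6/M)
x(k, l) = k
c(4, 14) + x((-4 - 4)*(-4), 43) = (-7/29 - 6/14) + (-4 - 4)*(-4) = (-7/29 - 6*1/14) - 8*(-4) = (-7/29 - 3/7) + 32 = -136/203 + 32 = 6360/203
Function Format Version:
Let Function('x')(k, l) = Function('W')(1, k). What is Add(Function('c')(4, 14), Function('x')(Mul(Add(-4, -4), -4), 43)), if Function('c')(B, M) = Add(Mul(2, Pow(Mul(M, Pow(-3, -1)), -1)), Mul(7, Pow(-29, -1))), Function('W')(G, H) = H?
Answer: Rational(6360, 203) ≈ 31.330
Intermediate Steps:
Function('c')(B, M) = Add(Rational(-7, 29), Mul(-6, Pow(M, -1))) (Function('c')(B, M) = Add(Mul(2, Pow(Mul(M, Rational(-1, 3)), -1)), Mul(7, Rational(-1, 29))) = Add(Mul(2, Pow(Mul(Rational(-1, 3), M), -1)), Rational(-7, 29)) = Add(Mul(2, Mul(-3, Pow(M, -1))), Rational(-7, 29)) = Add(Mul(-6, Pow(M, -1)), Rational(-7, 29)) = Add(Rational(-7, 29), Mul(-6, Pow(M, -1))))
Function('x')(k, l) = k
Add(Function('c')(4, 14), Function('x')(Mul(Add(-4, -4), -4), 43)) = Add(Add(Rational(-7, 29), Mul(-6, Pow(14, -1))), Mul(Add(-4, -4), -4)) = Add(Add(Rational(-7, 29), Mul(-6, Rational(1, 14))), Mul(-8, -4)) = Add(Add(Rational(-7, 29), Rational(-3, 7)), 32) = Add(Rational(-136, 203), 32) = Rational(6360, 203)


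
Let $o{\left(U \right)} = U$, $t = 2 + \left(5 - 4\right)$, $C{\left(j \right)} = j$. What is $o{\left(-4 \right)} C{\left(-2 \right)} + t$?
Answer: $11$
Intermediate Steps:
$t = 3$ ($t = 2 + 1 = 3$)
$o{\left(-4 \right)} C{\left(-2 \right)} + t = \left(-4\right) \left(-2\right) + 3 = 8 + 3 = 11$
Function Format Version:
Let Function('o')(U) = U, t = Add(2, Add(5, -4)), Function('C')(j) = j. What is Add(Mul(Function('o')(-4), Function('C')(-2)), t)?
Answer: 11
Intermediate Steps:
t = 3 (t = Add(2, 1) = 3)
Add(Mul(Function('o')(-4), Function('C')(-2)), t) = Add(Mul(-4, -2), 3) = Add(8, 3) = 11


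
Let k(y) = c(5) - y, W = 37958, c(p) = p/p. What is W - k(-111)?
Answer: 37846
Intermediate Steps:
c(p) = 1
k(y) = 1 - y
W - k(-111) = 37958 - (1 - 1*(-111)) = 37958 - (1 + 111) = 37958 - 1*112 = 37958 - 112 = 37846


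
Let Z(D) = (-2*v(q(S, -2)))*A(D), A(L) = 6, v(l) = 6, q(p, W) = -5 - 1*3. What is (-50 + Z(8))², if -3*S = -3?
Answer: 14884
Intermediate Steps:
S = 1 (S = -⅓*(-3) = 1)
q(p, W) = -8 (q(p, W) = -5 - 3 = -8)
Z(D) = -72 (Z(D) = -2*6*6 = -12*6 = -72)
(-50 + Z(8))² = (-50 - 72)² = (-122)² = 14884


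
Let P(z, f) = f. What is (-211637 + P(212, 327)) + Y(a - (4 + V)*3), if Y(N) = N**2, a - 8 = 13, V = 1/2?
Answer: -845015/4 ≈ -2.1125e+5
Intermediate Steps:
V = 1/2 ≈ 0.50000
a = 21 (a = 8 + 13 = 21)
(-211637 + P(212, 327)) + Y(a - (4 + V)*3) = (-211637 + 327) + (21 - (4 + 1/2)*3)**2 = -211310 + (21 - 1*9/2*3)**2 = -211310 + (21 - 9/2*3)**2 = -211310 + (21 - 27/2)**2 = -211310 + (15/2)**2 = -211310 + 225/4 = -845015/4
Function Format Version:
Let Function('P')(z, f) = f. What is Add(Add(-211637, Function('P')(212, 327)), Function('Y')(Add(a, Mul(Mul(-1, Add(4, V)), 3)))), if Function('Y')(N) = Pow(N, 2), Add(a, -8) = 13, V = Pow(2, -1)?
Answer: Rational(-845015, 4) ≈ -2.1125e+5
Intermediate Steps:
V = Rational(1, 2) ≈ 0.50000
a = 21 (a = Add(8, 13) = 21)
Add(Add(-211637, Function('P')(212, 327)), Function('Y')(Add(a, Mul(Mul(-1, Add(4, V)), 3)))) = Add(Add(-211637, 327), Pow(Add(21, Mul(Mul(-1, Add(4, Rational(1, 2))), 3)), 2)) = Add(-211310, Pow(Add(21, Mul(Mul(-1, Rational(9, 2)), 3)), 2)) = Add(-211310, Pow(Add(21, Mul(Rational(-9, 2), 3)), 2)) = Add(-211310, Pow(Add(21, Rational(-27, 2)), 2)) = Add(-211310, Pow(Rational(15, 2), 2)) = Add(-211310, Rational(225, 4)) = Rational(-845015, 4)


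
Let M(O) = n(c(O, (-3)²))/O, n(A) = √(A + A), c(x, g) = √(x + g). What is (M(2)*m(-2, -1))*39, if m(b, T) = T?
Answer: -39*√2*11^(¼)/2 ≈ -50.222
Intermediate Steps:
c(x, g) = √(g + x)
n(A) = √2*√A (n(A) = √(2*A) = √2*√A)
M(O) = √2*(9 + O)^(¼)/O (M(O) = (√2*√(√((-3)² + O)))/O = (√2*√(√(9 + O)))/O = (√2*(9 + O)^(¼))/O = √2*(9 + O)^(¼)/O)
(M(2)*m(-2, -1))*39 = ((√2*(9 + 2)^(¼)/2)*(-1))*39 = ((√2*(½)*11^(¼))*(-1))*39 = ((√2*11^(¼)/2)*(-1))*39 = -√2*11^(¼)/2*39 = -39*√2*11^(¼)/2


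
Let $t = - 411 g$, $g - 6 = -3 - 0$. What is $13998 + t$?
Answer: $12765$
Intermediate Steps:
$g = 3$ ($g = 6 - 3 = 3$)
$t = -1233$ ($t = \left(-411\right) 3 = -1233$)
$13998 + t = 13998 - 1233 = 12765$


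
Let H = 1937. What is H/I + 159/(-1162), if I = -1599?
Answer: -192695/142926 ≈ -1.3482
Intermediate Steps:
H/I + 159/(-1162) = 1937/(-1599) + 159/(-1162) = 1937*(-1/1599) + 159*(-1/1162) = -149/123 - 159/1162 = -192695/142926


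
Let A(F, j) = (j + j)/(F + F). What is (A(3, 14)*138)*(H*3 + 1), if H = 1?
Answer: 2576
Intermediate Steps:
A(F, j) = j/F (A(F, j) = (2*j)/((2*F)) = (2*j)*(1/(2*F)) = j/F)
(A(3, 14)*138)*(H*3 + 1) = ((14/3)*138)*(1*3 + 1) = ((14*(1/3))*138)*(3 + 1) = ((14/3)*138)*4 = 644*4 = 2576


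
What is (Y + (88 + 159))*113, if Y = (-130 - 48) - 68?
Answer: 113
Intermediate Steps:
Y = -246 (Y = -178 - 68 = -246)
(Y + (88 + 159))*113 = (-246 + (88 + 159))*113 = (-246 + 247)*113 = 1*113 = 113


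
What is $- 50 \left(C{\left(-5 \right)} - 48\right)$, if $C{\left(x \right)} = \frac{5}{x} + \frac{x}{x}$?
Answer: $2400$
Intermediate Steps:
$C{\left(x \right)} = 1 + \frac{5}{x}$ ($C{\left(x \right)} = \frac{5}{x} + 1 = 1 + \frac{5}{x}$)
$- 50 \left(C{\left(-5 \right)} - 48\right) = - 50 \left(\frac{5 - 5}{-5} - 48\right) = - 50 \left(\left(- \frac{1}{5}\right) 0 - 48\right) = - 50 \left(0 - 48\right) = \left(-50\right) \left(-48\right) = 2400$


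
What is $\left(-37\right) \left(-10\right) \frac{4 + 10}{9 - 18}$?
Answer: $- \frac{5180}{9} \approx -575.56$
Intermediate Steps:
$\left(-37\right) \left(-10\right) \frac{4 + 10}{9 - 18} = 370 \frac{14}{-9} = 370 \cdot 14 \left(- \frac{1}{9}\right) = 370 \left(- \frac{14}{9}\right) = - \frac{5180}{9}$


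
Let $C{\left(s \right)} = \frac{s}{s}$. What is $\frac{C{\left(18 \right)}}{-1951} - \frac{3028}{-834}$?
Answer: $\frac{2953397}{813567} \approx 3.6302$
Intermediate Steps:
$C{\left(s \right)} = 1$
$\frac{C{\left(18 \right)}}{-1951} - \frac{3028}{-834} = 1 \frac{1}{-1951} - \frac{3028}{-834} = 1 \left(- \frac{1}{1951}\right) - - \frac{1514}{417} = - \frac{1}{1951} + \frac{1514}{417} = \frac{2953397}{813567}$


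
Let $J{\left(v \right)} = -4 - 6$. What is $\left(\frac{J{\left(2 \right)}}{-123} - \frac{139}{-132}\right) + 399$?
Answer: $\frac{2165527}{5412} \approx 400.13$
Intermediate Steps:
$J{\left(v \right)} = -10$ ($J{\left(v \right)} = -4 - 6 = -10$)
$\left(\frac{J{\left(2 \right)}}{-123} - \frac{139}{-132}\right) + 399 = \left(- \frac{10}{-123} - \frac{139}{-132}\right) + 399 = \left(\left(-10\right) \left(- \frac{1}{123}\right) - - \frac{139}{132}\right) + 399 = \left(\frac{10}{123} + \frac{139}{132}\right) + 399 = \frac{6139}{5412} + 399 = \frac{2165527}{5412}$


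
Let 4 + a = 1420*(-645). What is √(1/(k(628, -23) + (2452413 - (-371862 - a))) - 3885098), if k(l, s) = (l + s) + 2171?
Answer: I*√289597017088957215/273021 ≈ 1971.1*I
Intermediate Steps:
a = -915904 (a = -4 + 1420*(-645) = -4 - 915900 = -915904)
k(l, s) = 2171 + l + s
√(1/(k(628, -23) + (2452413 - (-371862 - a))) - 3885098) = √(1/((2171 + 628 - 23) + (2452413 - (-371862 - 1*(-915904)))) - 3885098) = √(1/(2776 + (2452413 - (-371862 + 915904))) - 3885098) = √(1/(2776 + (2452413 - 1*544042)) - 3885098) = √(1/(2776 + (2452413 - 544042)) - 3885098) = √(1/(2776 + 1908371) - 3885098) = √(1/1911147 - 3885098) = √(-7424993387405/1911147) = I*√289597017088957215/273021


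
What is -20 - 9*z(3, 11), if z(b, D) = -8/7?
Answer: -68/7 ≈ -9.7143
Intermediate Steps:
z(b, D) = -8/7 (z(b, D) = -8*⅐ = -8/7)
-20 - 9*z(3, 11) = -20 - 9*(-8/7) = -20 + 72/7 = -68/7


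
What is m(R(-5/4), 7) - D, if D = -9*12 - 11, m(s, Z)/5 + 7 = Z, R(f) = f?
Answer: 119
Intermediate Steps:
m(s, Z) = -35 + 5*Z
D = -119 (D = -108 - 11 = -119)
m(R(-5/4), 7) - D = (-35 + 5*7) - 1*(-119) = (-35 + 35) + 119 = 0 + 119 = 119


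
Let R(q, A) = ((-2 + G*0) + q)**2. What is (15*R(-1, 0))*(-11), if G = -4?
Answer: -1485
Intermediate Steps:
R(q, A) = (-2 + q)**2 (R(q, A) = ((-2 - 4*0) + q)**2 = ((-2 + 0) + q)**2 = (-2 + q)**2)
(15*R(-1, 0))*(-11) = (15*(-2 - 1)**2)*(-11) = (15*(-3)**2)*(-11) = (15*9)*(-11) = 135*(-11) = -1485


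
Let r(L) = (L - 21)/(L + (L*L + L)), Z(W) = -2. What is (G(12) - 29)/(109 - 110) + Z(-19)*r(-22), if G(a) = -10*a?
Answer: 32823/220 ≈ 149.20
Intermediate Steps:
r(L) = (-21 + L)/(L² + 2*L) (r(L) = (-21 + L)/(L + (L² + L)) = (-21 + L)/(L + (L + L²)) = (-21 + L)/(L² + 2*L))
(G(12) - 29)/(109 - 110) + Z(-19)*r(-22) = (-10*12 - 29)/(109 - 110) - 2*(-21 - 22)/((-22)*(2 - 22)) = (-120 - 29)/(-1) - (-1)*(-43)/(11*(-20)) = -149*(-1) - (-1)*(-1)*(-43)/(11*20) = 149 - 2*(-43/440) = 149 + 43/220 = 32823/220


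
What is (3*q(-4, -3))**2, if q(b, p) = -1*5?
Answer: 225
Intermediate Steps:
q(b, p) = -5
(3*q(-4, -3))**2 = (3*(-5))**2 = (-15)**2 = 225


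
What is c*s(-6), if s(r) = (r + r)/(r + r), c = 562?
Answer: 562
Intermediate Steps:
s(r) = 1 (s(r) = (2*r)/((2*r)) = (2*r)*(1/(2*r)) = 1)
c*s(-6) = 562*1 = 562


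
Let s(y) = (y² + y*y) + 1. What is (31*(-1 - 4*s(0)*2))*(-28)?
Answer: 7812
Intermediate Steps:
s(y) = 1 + 2*y² (s(y) = (y² + y²) + 1 = 2*y² + 1 = 1 + 2*y²)
(31*(-1 - 4*s(0)*2))*(-28) = (31*(-1 - 4*(1 + 2*0²)*2))*(-28) = (31*(-1 - 4*(1 + 2*0)*2))*(-28) = (31*(-1 - 4*(1 + 0)*2))*(-28) = (31*(-1 - 4*1*2))*(-28) = (31*(-1 - 4*2))*(-28) = (31*(-1 - 8))*(-28) = (31*(-9))*(-28) = -279*(-28) = 7812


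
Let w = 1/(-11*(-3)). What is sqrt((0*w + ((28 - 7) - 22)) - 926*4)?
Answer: I*sqrt(3705) ≈ 60.869*I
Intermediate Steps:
w = 1/33 ≈ 0.030303
sqrt((0*w + ((28 - 7) - 22)) - 926*4) = sqrt((0*(1/33) + ((28 - 7) - 22)) - 926*4) = sqrt((0 + (21 - 22)) - 3704) = sqrt((0 - 1) - 3704) = sqrt(-1 - 3704) = sqrt(-3705) = I*sqrt(3705)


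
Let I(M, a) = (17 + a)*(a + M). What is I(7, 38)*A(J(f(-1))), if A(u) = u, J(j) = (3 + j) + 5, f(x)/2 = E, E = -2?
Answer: 9900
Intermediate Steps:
f(x) = -4 (f(x) = 2*(-2) = -4)
J(j) = 8 + j
I(M, a) = (17 + a)*(M + a)
I(7, 38)*A(J(f(-1))) = (38² + 17*7 + 17*38 + 7*38)*(8 - 4) = (1444 + 119 + 646 + 266)*4 = 2475*4 = 9900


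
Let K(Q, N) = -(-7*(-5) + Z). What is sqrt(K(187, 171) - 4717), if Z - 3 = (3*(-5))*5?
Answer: 6*I*sqrt(130) ≈ 68.411*I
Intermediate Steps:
Z = -72 (Z = 3 + (3*(-5))*5 = 3 - 15*5 = 3 - 75 = -72)
K(Q, N) = 37 (K(Q, N) = -(-7*(-5) - 72) = -(35 - 72) = -1*(-37) = 37)
sqrt(K(187, 171) - 4717) = sqrt(37 - 4717) = sqrt(-4680) = 6*I*sqrt(130)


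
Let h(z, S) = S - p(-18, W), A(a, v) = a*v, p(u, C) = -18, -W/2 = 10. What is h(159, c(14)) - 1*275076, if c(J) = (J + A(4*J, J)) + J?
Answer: -274246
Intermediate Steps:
W = -20 (W = -2*10 = -20)
c(J) = 2*J + 4*J² (c(J) = (J + (4*J)*J) + J = (J + 4*J²) + J = 2*J + 4*J²)
h(z, S) = 18 + S (h(z, S) = S - 1*(-18) = S + 18 = 18 + S)
h(159, c(14)) - 1*275076 = (18 + 2*14*(1 + 2*14)) - 1*275076 = (18 + 2*14*(1 + 28)) - 275076 = (18 + 2*14*29) - 275076 = (18 + 812) - 275076 = 830 - 275076 = -274246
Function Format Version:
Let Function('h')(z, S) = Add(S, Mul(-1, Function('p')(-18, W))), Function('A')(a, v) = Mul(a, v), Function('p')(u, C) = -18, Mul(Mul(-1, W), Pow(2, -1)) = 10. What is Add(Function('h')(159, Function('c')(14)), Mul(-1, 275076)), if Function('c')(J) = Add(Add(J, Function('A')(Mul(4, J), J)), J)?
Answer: -274246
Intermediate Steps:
W = -20 (W = Mul(-2, 10) = -20)
Function('c')(J) = Add(Mul(2, J), Mul(4, Pow(J, 2))) (Function('c')(J) = Add(Add(J, Mul(Mul(4, J), J)), J) = Add(Add(J, Mul(4, Pow(J, 2))), J) = Add(Mul(2, J), Mul(4, Pow(J, 2))))
Function('h')(z, S) = Add(18, S) (Function('h')(z, S) = Add(S, Mul(-1, -18)) = Add(S, 18) = Add(18, S))
Add(Function('h')(159, Function('c')(14)), Mul(-1, 275076)) = Add(Add(18, Mul(2, 14, Add(1, Mul(2, 14)))), Mul(-1, 275076)) = Add(Add(18, Mul(2, 14, Add(1, 28))), -275076) = Add(Add(18, Mul(2, 14, 29)), -275076) = Add(Add(18, 812), -275076) = Add(830, -275076) = -274246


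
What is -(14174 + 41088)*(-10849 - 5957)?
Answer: 928733172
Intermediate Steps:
-(14174 + 41088)*(-10849 - 5957) = -55262*(-16806) = -1*(-928733172) = 928733172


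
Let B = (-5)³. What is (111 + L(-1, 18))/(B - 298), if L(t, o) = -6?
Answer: -35/141 ≈ -0.24823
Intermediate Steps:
B = -125
(111 + L(-1, 18))/(B - 298) = (111 - 6)/(-125 - 298) = 105/(-423) = 105*(-1/423) = -35/141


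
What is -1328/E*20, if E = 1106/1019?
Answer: -13532320/553 ≈ -24471.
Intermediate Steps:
E = 1106/1019 (E = 1106*(1/1019) = 1106/1019 ≈ 1.0854)
-1328/E*20 = -1328/1106/1019*20 = -1328*1019/1106*20 = -676616/553*20 = -13532320/553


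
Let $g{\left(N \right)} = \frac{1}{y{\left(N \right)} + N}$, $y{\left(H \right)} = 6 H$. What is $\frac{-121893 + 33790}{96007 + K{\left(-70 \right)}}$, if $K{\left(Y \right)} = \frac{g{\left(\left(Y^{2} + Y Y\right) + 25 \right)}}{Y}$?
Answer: $- \frac{424149867750}{462201699749} \approx -0.91767$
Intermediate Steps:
$g{\left(N \right)} = \frac{1}{7 N}$ ($g{\left(N \right)} = \frac{1}{6 N + N} = \frac{1}{7 N}$)
$K{\left(Y \right)} = \frac{1}{7 Y \left(25 + 2 Y^{2}\right)}$ ($K{\left(Y \right)} = \frac{\frac{1}{7} \frac{1}{\left(Y^{2} + Y Y\right) + 25}}{Y} = \frac{\frac{1}{7} \frac{1}{\left(Y^{2} + Y^{2}\right) + 25}}{Y} = \frac{\frac{1}{7} \frac{1}{2 Y^{2} + 25}}{Y} = \frac{\frac{1}{7} \frac{1}{25 + 2 Y^{2}}}{Y} = \frac{1}{7 Y \left(25 + 2 Y^{2}\right)}$)
$\frac{-121893 + 33790}{96007 + K{\left(-70 \right)}} = \frac{-121893 + 33790}{96007 + \frac{1}{14 \left(-70\right)^{3} + 175 \left(-70\right)}} = - \frac{88103}{96007 + \frac{1}{14 \left(-343000\right) - 12250}} = - \frac{88103}{96007 + \frac{1}{-4802000 - 12250}} = - \frac{88103}{96007 + \frac{1}{-4814250}} = - \frac{88103}{96007 - \frac{1}{4814250}} = - \frac{88103}{\frac{462201699749}{4814250}} = \left(-88103\right) \frac{4814250}{462201699749} = - \frac{424149867750}{462201699749}$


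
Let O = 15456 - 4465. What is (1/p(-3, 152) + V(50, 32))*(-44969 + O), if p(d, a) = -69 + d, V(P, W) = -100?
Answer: 40779263/12 ≈ 3.3983e+6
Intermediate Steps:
O = 10991
(1/p(-3, 152) + V(50, 32))*(-44969 + O) = (1/(-69 - 3) - 100)*(-44969 + 10991) = (1/(-72) - 100)*(-33978) = (-1/72 - 100)*(-33978) = -7201/72*(-33978) = 40779263/12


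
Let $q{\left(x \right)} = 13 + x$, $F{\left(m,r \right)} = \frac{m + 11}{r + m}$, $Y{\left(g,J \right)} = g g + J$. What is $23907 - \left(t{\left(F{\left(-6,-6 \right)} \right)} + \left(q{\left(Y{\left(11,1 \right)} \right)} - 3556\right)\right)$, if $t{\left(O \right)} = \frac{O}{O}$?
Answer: $27327$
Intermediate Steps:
$Y{\left(g,J \right)} = J + g^{2}$ ($Y{\left(g,J \right)} = g^{2} + J = J + g^{2}$)
$F{\left(m,r \right)} = \frac{11 + m}{m + r}$
$t{\left(O \right)} = 1$
$23907 - \left(t{\left(F{\left(-6,-6 \right)} \right)} + \left(q{\left(Y{\left(11,1 \right)} \right)} - 3556\right)\right) = 23907 - \left(1 + \left(\left(13 + \left(1 + 11^{2}\right)\right) - 3556\right)\right) = 23907 - \left(1 + \left(\left(13 + \left(1 + 121\right)\right) - 3556\right)\right) = 23907 - \left(1 + \left(\left(13 + 122\right) - 3556\right)\right) = 23907 - \left(1 + \left(135 - 3556\right)\right) = 23907 - \left(1 - 3421\right) = 23907 - -3420 = 23907 + 3420 = 27327$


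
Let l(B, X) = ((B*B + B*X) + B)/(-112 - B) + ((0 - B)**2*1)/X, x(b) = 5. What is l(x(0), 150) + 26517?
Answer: 53021/2 ≈ 26511.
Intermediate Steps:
l(B, X) = B**2/X + (B + B**2 + B*X)/(-112 - B) (l(B, X) = ((B**2 + B*X) + B)/(-112 - B) + ((-B)**2*1)/X = (B + B**2 + B*X)/(-112 - B) + (B**2*1)/X = (B + B**2 + B*X)/(-112 - B) + B**2/X = B**2/X + (B + B**2 + B*X)/(-112 - B))
l(x(0), 150) + 26517 = 5*(5**2 - 1*150 - 1*150**2 + 112*5 - 1*5*150)/(150*(112 + 5)) + 26517 = 5*(1/150)*(25 - 150 - 1*22500 + 560 - 750)/117 + 26517 = 5*(1/150)*(1/117)*(25 - 150 - 22500 + 560 - 750) + 26517 = 5*(1/150)*(1/117)*(-22815) + 26517 = -13/2 + 26517 = 53021/2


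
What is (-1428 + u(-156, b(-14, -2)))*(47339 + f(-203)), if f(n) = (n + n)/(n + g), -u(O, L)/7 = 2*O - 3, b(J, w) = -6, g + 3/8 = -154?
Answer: 35054471291/953 ≈ 3.6783e+7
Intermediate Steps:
g = -1235/8 (g = -3/8 - 154 = -1235/8 ≈ -154.38)
u(O, L) = 21 - 14*O (u(O, L) = -7*(2*O - 3) = -7*(-3 + 2*O) = 21 - 14*O)
f(n) = 2*n/(-1235/8 + n) (f(n) = (n + n)/(n - 1235/8) = (2*n)/(-1235/8 + n) = 2*n/(-1235/8 + n))
(-1428 + u(-156, b(-14, -2)))*(47339 + f(-203)) = (-1428 + (21 - 14*(-156)))*(47339 + 16*(-203)/(-1235 + 8*(-203))) = (-1428 + (21 + 2184))*(47339 + 16*(-203)/(-1235 - 1624)) = (-1428 + 2205)*(47339 + 16*(-203)/(-2859)) = 777*(47339 + 16*(-203)*(-1/2859)) = 777*(47339 + 3248/2859) = 777*(135345449/2859) = 35054471291/953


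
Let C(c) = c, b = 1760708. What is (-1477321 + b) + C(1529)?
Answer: 284916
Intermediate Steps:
(-1477321 + b) + C(1529) = (-1477321 + 1760708) + 1529 = 283387 + 1529 = 284916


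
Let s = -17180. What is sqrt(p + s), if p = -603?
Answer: I*sqrt(17783) ≈ 133.35*I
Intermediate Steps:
sqrt(p + s) = sqrt(-603 - 17180) = sqrt(-17783) = I*sqrt(17783)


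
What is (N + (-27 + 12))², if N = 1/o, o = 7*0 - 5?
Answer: 5776/25 ≈ 231.04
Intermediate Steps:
o = -5 (o = 0 - 5 = -5)
N = -⅕ (N = 1/(-5) = -⅕ ≈ -0.20000)
(N + (-27 + 12))² = (-⅕ + (-27 + 12))² = (-⅕ - 15)² = (-76/5)² = 5776/25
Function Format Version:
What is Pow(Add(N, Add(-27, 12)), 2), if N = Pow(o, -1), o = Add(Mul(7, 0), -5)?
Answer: Rational(5776, 25) ≈ 231.04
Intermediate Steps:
o = -5 (o = Add(0, -5) = -5)
N = Rational(-1, 5) (N = Pow(-5, -1) = Rational(-1, 5) ≈ -0.20000)
Pow(Add(N, Add(-27, 12)), 2) = Pow(Add(Rational(-1, 5), Add(-27, 12)), 2) = Pow(Add(Rational(-1, 5), -15), 2) = Pow(Rational(-76, 5), 2) = Rational(5776, 25)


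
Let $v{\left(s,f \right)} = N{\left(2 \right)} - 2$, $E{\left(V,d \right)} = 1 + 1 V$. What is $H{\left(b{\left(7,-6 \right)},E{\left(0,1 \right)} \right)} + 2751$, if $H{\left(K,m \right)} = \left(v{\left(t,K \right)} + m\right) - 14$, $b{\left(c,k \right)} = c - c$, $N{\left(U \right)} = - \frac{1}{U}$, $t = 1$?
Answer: $\frac{5471}{2} \approx 2735.5$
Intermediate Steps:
$E{\left(V,d \right)} = 1 + V$
$b{\left(c,k \right)} = 0$
$v{\left(s,f \right)} = - \frac{5}{2}$ ($v{\left(s,f \right)} = - \frac{1}{2} - 2 = - \frac{5}{2}$)
$H{\left(K,m \right)} = - \frac{33}{2} + m$ ($H{\left(K,m \right)} = \left(- \frac{5}{2} + m\right) - 14 = - \frac{33}{2} + m$)
$H{\left(b{\left(7,-6 \right)},E{\left(0,1 \right)} \right)} + 2751 = \left(- \frac{33}{2} + \left(1 + 0\right)\right) + 2751 = \left(- \frac{33}{2} + 1\right) + 2751 = - \frac{31}{2} + 2751 = \frac{5471}{2}$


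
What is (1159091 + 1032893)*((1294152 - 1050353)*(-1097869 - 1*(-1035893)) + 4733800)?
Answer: -33109815349359616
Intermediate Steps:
(1159091 + 1032893)*((1294152 - 1050353)*(-1097869 - 1*(-1035893)) + 4733800) = 2191984*(243799*(-1097869 + 1035893) + 4733800) = 2191984*(243799*(-61976) + 4733800) = 2191984*(-15109686824 + 4733800) = 2191984*(-15104953024) = -33109815349359616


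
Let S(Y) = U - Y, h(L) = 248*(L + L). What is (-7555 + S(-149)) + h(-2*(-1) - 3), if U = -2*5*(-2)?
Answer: -7882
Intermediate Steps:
U = 20 (U = -10*(-2) = 20)
h(L) = 496*L (h(L) = 248*(2*L) = 496*L)
S(Y) = 20 - Y
(-7555 + S(-149)) + h(-2*(-1) - 3) = (-7555 + (20 - 1*(-149))) + 496*(-2*(-1) - 3) = (-7555 + (20 + 149)) + 496*(2 - 3) = (-7555 + 169) + 496*(-1) = -7386 - 496 = -7882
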